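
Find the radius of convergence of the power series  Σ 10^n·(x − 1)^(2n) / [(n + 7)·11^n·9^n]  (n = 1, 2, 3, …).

Apply the ratio test: |a_{n+1}| / |a_n| = [(n + 7)/((n+1) + 7)] · 10/(11·9), which tends to 10/99 as n → ∞.
Writing y = (x − 1)², the series in y has radius 99/10, so |x − 1| < √(99/10) and R = 3√110/10.

R = 3√110/10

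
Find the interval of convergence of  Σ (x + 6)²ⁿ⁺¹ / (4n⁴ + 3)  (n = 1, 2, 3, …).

[-7, -5]

Apply the ratio test: |a_{n+1}| / |a_n| = (4n⁴ + 3)/(4(n+1)⁴ + 3), which tends to 1 as n → ∞.
Successive powers of (x + 6) differ by 2, so the series converges when |x + 6|² · 1 < 1, i.e. |x + 6| < √(1) = 1. So R = 1.
When x = -5, absolute convergence follows by limit comparison with Σ 1/n⁴.
At x = -7: the series is dominated by a constant times Σ 1/n⁴, which converges (p = 4 > 1).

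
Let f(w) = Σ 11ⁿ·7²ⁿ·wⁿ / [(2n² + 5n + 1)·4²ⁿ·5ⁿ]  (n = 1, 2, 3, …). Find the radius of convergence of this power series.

The ratio of consecutive coefficients is [(2n² + 5n + 1)/(2(n+1)² + 5(n+1) + 1)] · 11·49/(16·5) → 539/80.
Thus R = 1/(539/80) = 80/539.

R = 80/539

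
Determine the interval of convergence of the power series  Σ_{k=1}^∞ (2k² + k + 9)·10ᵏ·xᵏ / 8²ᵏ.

(-32/5, 32/5)

The ratio of consecutive coefficients is [(2(k+1)² + (k+1) + 9)/(2k² + k + 9)] · 10/64 → 5/32.
Thus R = 1/(5/32) = 32/5.
When x = 32/5, the terms have absolute value of order k², which does not tend to 0, so the series diverges by the divergence test.
Endpoint x = -32/5: the terms have absolute value of order k², which does not tend to 0, so the series diverges by the divergence test.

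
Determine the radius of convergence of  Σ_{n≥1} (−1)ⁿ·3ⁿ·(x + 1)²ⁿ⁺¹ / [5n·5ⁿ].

By the ratio test, |a_{n+1}/a_n| = [5n/5(n+1)] · 3/5 → 3/5.
Successive powers of (x + 1) differ by 2, so the series converges when |x + 1|² · 3/5 < 1, i.e. |x + 1| < √(5/3). So R = √15/3.

R = √15/3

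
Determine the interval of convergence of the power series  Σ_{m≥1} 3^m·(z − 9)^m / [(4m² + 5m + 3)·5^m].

[22/3, 32/3]

Apply the ratio test: |a_{m+1}| / |a_m| = [(4m² + 5m + 3)/(4(m+1)² + 5(m+1) + 3)] · 3/5, which tends to 3/5 as m → ∞.
Hence the series converges for |z − 9| < 1/(3/5) = 5/3, so the radius of convergence is 5/3.
Endpoint z = 32/3: the series is dominated by a constant times Σ 1/m², which converges (p = 2 > 1).
At z = 22/3: the series is dominated by a constant times Σ 1/m², which converges (p = 2 > 1).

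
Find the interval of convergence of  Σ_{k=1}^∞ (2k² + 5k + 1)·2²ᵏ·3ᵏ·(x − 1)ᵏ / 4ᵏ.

(2/3, 4/3)

By the ratio test, |a_{k+1}/a_k| = [(2(k+1)² + 5(k+1) + 1)/(2k² + 5k + 1)] · 4·3/4 → 3.
Hence the series converges for |x − 1| < 1/(3) = 1/3, so the radius of convergence is 1/3.
At x = 4/3: the k-th term does not approach 0; divergence by the term test.
Endpoint x = 2/3: the k-th term does not approach 0; divergence by the term test.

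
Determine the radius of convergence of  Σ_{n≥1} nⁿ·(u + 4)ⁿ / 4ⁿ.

R = 0

By the Cauchy root test, |a_n|^(1/n) = n/4 → ∞.
Since the n-th root of |a_n| is unbounded, the series converges only at u = -4; R = 0.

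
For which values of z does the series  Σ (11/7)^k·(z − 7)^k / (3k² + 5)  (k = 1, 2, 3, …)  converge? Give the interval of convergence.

Apply the ratio test: |a_{k+1}| / |a_k| = [(3k² + 5)/(3(k+1)² + 5)] · 11/7, which tends to 11/7 as k → ∞.
Hence the series converges for |z − 7| < 1/(11/7) = 7/11, so the radius of convergence is 7/11.
Endpoint z = 84/11: absolute convergence follows by limit comparison with Σ 1/k².
Check z = 70/11: the series is dominated by a constant times Σ 1/k², which converges (p = 2 > 1).

[70/11, 84/11]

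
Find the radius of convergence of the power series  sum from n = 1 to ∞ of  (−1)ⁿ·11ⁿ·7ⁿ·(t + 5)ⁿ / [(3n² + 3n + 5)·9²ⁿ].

Apply the ratio test: |a_{n+1}| / |a_n| = [(3n² + 3n + 5)/(3(n+1)² + 3(n+1) + 5)] · 11·7/81, which tends to 77/81 as n → ∞.
The series converges when 77/81 · |t + 5| < 1, giving R = 81/77.

R = 81/77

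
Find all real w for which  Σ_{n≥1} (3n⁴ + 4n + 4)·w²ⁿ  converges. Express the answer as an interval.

(-1, 1)

By the ratio test, |a_{n+1}/a_n| = (3(n+1)⁴ + 4(n+1) + 4)/(3n⁴ + 4n + 4) → 1.
Successive powers of w differ by 2, so the series converges when |w|² · 1 < 1, i.e. |w| < √(1) = 1. So R = 1.
When w = 1, the terms have absolute value of order n⁴, which does not tend to 0, so the series diverges by the divergence test.
Check w = -1: the terms have absolute value of order n⁴, which does not tend to 0, so the series diverges by the divergence test.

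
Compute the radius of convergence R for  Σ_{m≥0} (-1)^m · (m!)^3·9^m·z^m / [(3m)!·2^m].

The ratio of consecutive coefficients is (m+1)³/[(3m+1)·(3m+2)·(3m+3)] · 9/2 → 1/6.
Convergence for |z| · 1/6 < 1, i.e. |z| < 6. So R = 6.

R = 6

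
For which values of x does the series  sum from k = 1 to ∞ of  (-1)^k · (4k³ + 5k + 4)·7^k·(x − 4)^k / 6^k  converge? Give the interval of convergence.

(22/7, 34/7)

Ratio test: |a_{k+1}/a_k| = [(4(k+1)³ + 5(k+1) + 4)/(4k³ + 5k + 4)] · 7/6 → 7/6 as k → ∞.
The series converges when 7/6 · |x − 4| < 1, giving R = 6/7.
Check x = 34/7: the terms do not tend to 0, so the series diverges.
Endpoint x = 22/7: the terms do not tend to 0, so the series diverges.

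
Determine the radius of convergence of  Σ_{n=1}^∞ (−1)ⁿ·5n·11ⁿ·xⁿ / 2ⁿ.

R = 2/11

Apply the ratio test: |a_{n+1}| / |a_n| = [5(n+1)/5n] · 11/2, which tends to 11/2 as n → ∞.
Convergence for |x| · 11/2 < 1, i.e. |x| < 2/11. So R = 2/11.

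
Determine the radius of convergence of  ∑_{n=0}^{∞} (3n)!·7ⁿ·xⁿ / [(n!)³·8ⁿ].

By the ratio test, |a_{n+1}/a_n| = (3n+1)·(3n+2)·(3n+3)/(n+1)³ · 7/8 → 189/8.
Convergence for |x| · 189/8 < 1, i.e. |x| < 8/189. So R = 8/189.

R = 8/189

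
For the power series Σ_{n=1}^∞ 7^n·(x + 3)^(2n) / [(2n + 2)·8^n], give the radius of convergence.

R = 2√14/7

By the ratio test, |a_{n+1}/a_n| = [(2n + 2)/(2(n+1) + 2)] · 7/8 → 7/8.
Writing y = (x + 3)², the series in y has radius 8/7, so |x + 3| < √(8/7) and R = 2√14/7.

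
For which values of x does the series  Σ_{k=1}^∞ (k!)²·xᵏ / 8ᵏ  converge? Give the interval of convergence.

The ratio of consecutive coefficients is (k+1)² · 1/8 → ∞.
The terms grow without bound for any x ≠ 0, so R = 0 (convergence only at x = 0).

{0}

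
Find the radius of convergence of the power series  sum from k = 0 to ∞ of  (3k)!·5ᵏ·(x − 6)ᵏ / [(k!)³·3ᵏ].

R = 1/45

The ratio of consecutive coefficients is (3k+1)·(3k+2)·(3k+3)/(k+1)³ · 5/3 → 45.
Hence the series converges for |x − 6| < 1/(45) = 1/45, so the radius of convergence is 1/45.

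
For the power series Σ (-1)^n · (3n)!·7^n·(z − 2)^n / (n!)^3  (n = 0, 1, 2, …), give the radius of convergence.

Apply the ratio test: |a_{n+1}| / |a_n| = (3n+1)·(3n+2)·(3n+3)/(n+1)³ · 7, which tends to 189 as n → ∞.
Convergence for |z − 2| · 189 < 1, i.e. |z − 2| < 1/189. So R = 1/189.

R = 1/189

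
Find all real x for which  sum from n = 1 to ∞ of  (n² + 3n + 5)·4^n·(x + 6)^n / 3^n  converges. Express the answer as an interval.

(-27/4, -21/4)

Ratio test: |a_{n+1}/a_n| = [((n+1)² + 3(n+1) + 5)/(n² + 3n + 5)] · 4/3 → 4/3 as n → ∞.
Thus R = 1/(4/3) = 3/4.
Endpoint x = -21/4: the terms do not tend to 0, so the series diverges.
At x = -27/4: the terms have absolute value of order n², which does not tend to 0, so the series diverges by the divergence test.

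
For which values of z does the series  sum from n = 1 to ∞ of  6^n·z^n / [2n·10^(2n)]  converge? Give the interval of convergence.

[-50/3, 50/3)

By the ratio test, |a_{n+1}/a_n| = [2n/2(n+1)] · 6/100 → 3/50.
The series converges when 3/50 · |z| < 1, giving R = 50/3.
When z = 50/3, the terms behave like c/n; limit comparison with the harmonic series gives divergence.
When z = -50/3, an alternating series whose terms decrease to 0 in absolute value, so it converges by the Leibniz criterion.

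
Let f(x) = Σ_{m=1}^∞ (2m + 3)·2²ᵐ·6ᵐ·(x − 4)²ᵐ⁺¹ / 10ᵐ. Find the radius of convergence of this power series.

R = √15/6

The ratio of consecutive coefficients is [(2(m+1) + 3)/(2m + 3)] · 4·6/10 → 12/5.
Since the exponent of (x − 4) increases by 2 each term, convergence requires |x − 4|² < 5/12, hence R = √15/6.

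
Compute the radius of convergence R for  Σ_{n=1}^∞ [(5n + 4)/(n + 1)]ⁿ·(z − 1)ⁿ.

Applying the root test, |a_n|^(1/n) = (5n + 4)/(n + 1) → 5.
Thus R = 1/(5) = 1/5.

R = 1/5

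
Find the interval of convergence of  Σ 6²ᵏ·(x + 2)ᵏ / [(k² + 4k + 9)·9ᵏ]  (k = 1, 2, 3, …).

By the ratio test, |a_{k+1}/a_k| = [(k² + 4k + 9)/((k+1)² + 4(k+1) + 9)] · 36/9 → 4.
The series converges when 4 · |x + 2| < 1, giving R = 1/4.
At x = -7/4: absolute convergence follows by limit comparison with Σ 1/k².
Check x = -9/4: the series is dominated by a constant times Σ 1/k², which converges (p = 2 > 1).

[-9/4, -7/4]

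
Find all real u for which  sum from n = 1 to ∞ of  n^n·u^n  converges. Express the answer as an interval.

{0}

Applying the root test, |a_n|^(1/n) = n → ∞.
Since the n-th root of |a_n| is unbounded, the series converges only at u = 0; R = 0.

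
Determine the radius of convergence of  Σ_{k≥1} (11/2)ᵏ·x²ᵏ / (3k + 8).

R = √22/11

By the ratio test, |a_{k+1}/a_k| = [(3k + 8)/(3(k+1) + 8)] · 11/2 → 11/2.
Successive powers of x differ by 2, so the series converges when |x|² · 11/2 < 1, i.e. |x| < √(2/11). So R = √22/11.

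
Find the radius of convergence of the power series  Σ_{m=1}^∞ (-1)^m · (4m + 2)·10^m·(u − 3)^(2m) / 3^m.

R = √30/10

By the ratio test, |a_{m+1}/a_m| = [(4(m+1) + 2)/(4m + 2)] · 10/3 → 10/3.
Successive powers of (u − 3) differ by 2, so the series converges when |u − 3|² · 10/3 < 1, i.e. |u − 3| < √(3/10). So R = √30/10.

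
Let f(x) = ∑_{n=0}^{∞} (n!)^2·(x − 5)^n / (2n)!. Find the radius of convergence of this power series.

R = 4

By the ratio test, |a_{n+1}/a_n| = (n+1)²/[(2n+1)·(2n+2)] → 1/4.
Convergence for |x − 5| · 1/4 < 1, i.e. |x − 5| < 4. So R = 4.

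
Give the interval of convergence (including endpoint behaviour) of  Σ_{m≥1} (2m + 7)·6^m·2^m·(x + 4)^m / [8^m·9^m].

(-10, 2)

Apply the ratio test: |a_{m+1}| / |a_m| = [(2(m+1) + 7)/(2m + 7)] · 6·2/(8·9), which tends to 1/6 as m → ∞.
Thus R = 1/(1/6) = 6.
Endpoint x = 2: the m-th term does not approach 0; divergence by the term test.
Endpoint x = -10: the m-th term does not approach 0; divergence by the term test.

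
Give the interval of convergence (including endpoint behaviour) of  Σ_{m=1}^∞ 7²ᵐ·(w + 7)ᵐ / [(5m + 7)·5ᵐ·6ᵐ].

Ratio test: |a_{m+1}/a_m| = [(5m + 7)/(5(m+1) + 7)] · 49/(5·6) → 49/30 as m → ∞.
Convergence for |w + 7| · 49/30 < 1, i.e. |w + 7| < 30/49. So R = 30/49.
At w = -313/49: comparison with the harmonic series Σ 1/m shows the series diverges.
When w = -373/49, the terms alternate in sign and decrease monotonically to 0 in absolute value (size ~ c/m), so the alternating series test gives convergence.

[-373/49, -313/49)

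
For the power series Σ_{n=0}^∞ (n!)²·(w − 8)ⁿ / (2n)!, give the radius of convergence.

Ratio test: |a_{n+1}/a_n| = (n+1)²/[(2n+1)·(2n+2)] → 1/4 as n → ∞.
Convergence for |w − 8| · 1/4 < 1, i.e. |w − 8| < 4. So R = 4.

R = 4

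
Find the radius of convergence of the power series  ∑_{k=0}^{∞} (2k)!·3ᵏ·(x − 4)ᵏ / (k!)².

Apply the ratio test: |a_{k+1}| / |a_k| = (2k+1)·(2k+2)/(k+1)² · 3, which tends to 12 as k → ∞.
Thus R = 1/(12) = 1/12.

R = 1/12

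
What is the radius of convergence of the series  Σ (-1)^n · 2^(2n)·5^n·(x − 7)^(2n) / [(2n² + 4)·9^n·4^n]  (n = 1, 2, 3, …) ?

R = 3√5/5

The ratio of consecutive coefficients is [(2n² + 4)/(2(n+1)² + 4)] · 4·5/(9·4) → 5/9.
Since the exponent of (x − 7) increases by 2 each term, convergence requires |x − 7|² < 9/5, hence R = 3√5/5.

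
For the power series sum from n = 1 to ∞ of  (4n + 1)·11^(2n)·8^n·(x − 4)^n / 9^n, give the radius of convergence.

R = 9/968

Apply the ratio test: |a_{n+1}| / |a_n| = [(4(n+1) + 1)/(4n + 1)] · 121·8/9, which tends to 968/9 as n → ∞.
The series converges when 968/9 · |x − 4| < 1, giving R = 9/968.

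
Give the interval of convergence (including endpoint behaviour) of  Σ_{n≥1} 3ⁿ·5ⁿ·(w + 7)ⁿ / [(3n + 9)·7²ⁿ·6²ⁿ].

By the ratio test, |a_{n+1}/a_n| = [(3n + 9)/(3(n+1) + 9)] · 3·5/(49·36) → 5/588.
Hence the series converges for |w + 7| < 1/(5/588) = 588/5, so the radius of convergence is 588/5.
At w = 553/5: comparison with the harmonic series Σ 1/n shows the series diverges.
Endpoint w = -623/5: an alternating series whose terms decrease to 0 in absolute value, so it converges by the Leibniz criterion.

[-623/5, 553/5)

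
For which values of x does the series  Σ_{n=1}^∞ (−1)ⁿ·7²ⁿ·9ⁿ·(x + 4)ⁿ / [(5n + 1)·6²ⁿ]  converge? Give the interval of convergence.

(-200/49, -192/49]

Ratio test: |a_{n+1}/a_n| = [(5n + 1)/(5(n+1) + 1)] · 49·9/36 → 49/4 as n → ∞.
Hence the series converges for |x + 4| < 1/(49/4) = 4/49, so the radius of convergence is 4/49.
At x = -192/49: convergence follows from the alternating series test (terms decrease monotonically to 0).
Endpoint x = -200/49: comparison with the harmonic series Σ 1/n shows the series diverges.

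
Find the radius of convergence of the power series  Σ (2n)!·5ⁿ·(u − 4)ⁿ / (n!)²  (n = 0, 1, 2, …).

By the ratio test, |a_{n+1}/a_n| = (2n+1)·(2n+2)/(n+1)² · 5 → 20.
Hence the series converges for |u − 4| < 1/(20) = 1/20, so the radius of convergence is 1/20.

R = 1/20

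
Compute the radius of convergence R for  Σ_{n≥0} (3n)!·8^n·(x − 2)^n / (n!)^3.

Apply the ratio test: |a_{n+1}| / |a_n| = (3n+1)·(3n+2)·(3n+3)/(n+1)³ · 8, which tends to 216 as n → ∞.
Convergence for |x − 2| · 216 < 1, i.e. |x − 2| < 1/216. So R = 1/216.

R = 1/216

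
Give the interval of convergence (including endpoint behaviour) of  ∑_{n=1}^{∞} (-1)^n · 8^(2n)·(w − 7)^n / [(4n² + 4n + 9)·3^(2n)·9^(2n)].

[-281/64, 1177/64]

By the ratio test, |a_{n+1}/a_n| = [(4n² + 4n + 9)/(4(n+1)² + 4(n+1) + 9)] · 64/(9·81) → 64/729.
Thus R = 1/(64/729) = 729/64.
Endpoint w = 1177/64: the series is dominated by a constant times Σ 1/n², which converges (p = 2 > 1).
At w = -281/64: absolute convergence follows by limit comparison with Σ 1/n².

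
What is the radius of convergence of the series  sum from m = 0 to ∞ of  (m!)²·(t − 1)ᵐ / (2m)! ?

R = 4

By the ratio test, |a_{m+1}/a_m| = (m+1)²/[(2m+1)·(2m+2)] → 1/4.
The series converges when 1/4 · |t − 1| < 1, giving R = 4.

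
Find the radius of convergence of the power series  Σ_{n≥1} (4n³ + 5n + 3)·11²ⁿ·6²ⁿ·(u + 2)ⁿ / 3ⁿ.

Apply the ratio test: |a_{n+1}| / |a_n| = [(4(n+1)³ + 5(n+1) + 3)/(4n³ + 5n + 3)] · 121·36/3, which tends to 1452 as n → ∞.
Thus R = 1/(1452) = 1/1452.

R = 1/1452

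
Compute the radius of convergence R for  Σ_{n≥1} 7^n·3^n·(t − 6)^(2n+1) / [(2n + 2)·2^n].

The ratio of consecutive coefficients is [(2n + 2)/(2(n+1) + 2)] · 7·3/2 → 21/2.
Successive powers of (t − 6) differ by 2, so the series converges when |t − 6|² · 21/2 < 1, i.e. |t − 6| < √(2/21). So R = √42/21.

R = √42/21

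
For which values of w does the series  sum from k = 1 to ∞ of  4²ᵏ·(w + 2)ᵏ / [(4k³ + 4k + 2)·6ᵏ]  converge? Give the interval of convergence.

[-19/8, -13/8]

Apply the ratio test: |a_{k+1}| / |a_k| = [(4k³ + 4k + 2)/(4(k+1)³ + 4(k+1) + 2)] · 16/6, which tends to 8/3 as k → ∞.
Hence the series converges for |w + 2| < 1/(8/3) = 3/8, so the radius of convergence is 3/8.
At w = -13/8: the series is dominated by a constant times Σ 1/k³, which converges (p = 3 > 1).
Endpoint w = -19/8: the terms are on the order of 1/k³, so the series converges absolutely by comparison with the p-series (p = 3 > 1).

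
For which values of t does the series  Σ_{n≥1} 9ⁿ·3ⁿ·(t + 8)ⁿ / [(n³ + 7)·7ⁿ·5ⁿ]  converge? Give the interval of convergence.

Ratio test: |a_{n+1}/a_n| = [(n³ + 7)/((n+1)³ + 7)] · 9·3/(7·5) → 27/35 as n → ∞.
The series converges when 27/35 · |t + 8| < 1, giving R = 35/27.
At t = -181/27: the series is dominated by a constant times Σ 1/n³, which converges (p = 3 > 1).
Check t = -251/27: absolute convergence follows by limit comparison with Σ 1/n³.

[-251/27, -181/27]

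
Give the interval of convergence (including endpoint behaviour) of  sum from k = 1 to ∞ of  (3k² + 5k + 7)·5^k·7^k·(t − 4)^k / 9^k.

(131/35, 149/35)

Ratio test: |a_{k+1}/a_k| = [(3(k+1)² + 5(k+1) + 7)/(3k² + 5k + 7)] · 5·7/9 → 35/9 as k → ∞.
Hence the series converges for |t − 4| < 1/(35/9) = 9/35, so the radius of convergence is 9/35.
When t = 149/35, the k-th term does not approach 0; divergence by the term test.
At t = 131/35: the k-th term does not approach 0; divergence by the term test.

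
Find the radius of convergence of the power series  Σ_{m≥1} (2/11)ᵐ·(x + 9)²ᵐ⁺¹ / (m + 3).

By the ratio test, |a_{m+1}/a_m| = [(m + 3)/((m+1) + 3)] · 2/11 → 2/11.
Writing y = (x + 9)², the series in y has radius 11/2, so |x + 9| < √(11/2) and R = √22/2.

R = √22/2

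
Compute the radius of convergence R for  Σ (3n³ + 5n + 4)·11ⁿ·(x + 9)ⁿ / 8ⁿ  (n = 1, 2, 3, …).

By the ratio test, |a_{n+1}/a_n| = [(3(n+1)³ + 5(n+1) + 4)/(3n³ + 5n + 4)] · 11/8 → 11/8.
Hence the series converges for |x + 9| < 1/(11/8) = 8/11, so the radius of convergence is 8/11.

R = 8/11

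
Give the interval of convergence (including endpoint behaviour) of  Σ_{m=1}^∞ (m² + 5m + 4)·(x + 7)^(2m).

The ratio of consecutive coefficients is ((m+1)² + 5(m+1) + 4)/(m² + 5m + 4) → 1.
Since the exponent of (x + 7) increases by 2 each term, convergence requires |x + 7|² < 1, hence R = 1.
Endpoint x = -6: the terms have absolute value of order m², which does not tend to 0, so the series diverges by the divergence test.
Check x = -8: the m-th term does not approach 0; divergence by the term test.

(-8, -6)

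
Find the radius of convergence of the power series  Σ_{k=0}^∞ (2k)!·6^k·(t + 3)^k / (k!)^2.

R = 1/24

Ratio test: |a_{k+1}/a_k| = (2k+1)·(2k+2)/(k+1)² · 6 → 24 as k → ∞.
Convergence for |t + 3| · 24 < 1, i.e. |t + 3| < 1/24. So R = 1/24.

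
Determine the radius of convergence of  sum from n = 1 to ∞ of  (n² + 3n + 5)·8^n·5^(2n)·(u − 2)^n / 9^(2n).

By the ratio test, |a_{n+1}/a_n| = [((n+1)² + 3(n+1) + 5)/(n² + 3n + 5)] · 8·25/81 → 200/81.
Thus R = 1/(200/81) = 81/200.

R = 81/200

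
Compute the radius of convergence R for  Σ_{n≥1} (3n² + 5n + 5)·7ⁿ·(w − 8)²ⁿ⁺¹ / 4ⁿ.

By the ratio test, |a_{n+1}/a_n| = [(3(n+1)² + 5(n+1) + 5)/(3n² + 5n + 5)] · 7/4 → 7/4.
Since the exponent of (w − 8) increases by 2 each term, convergence requires |w − 8|² < 4/7, hence R = 2√7/7.

R = 2√7/7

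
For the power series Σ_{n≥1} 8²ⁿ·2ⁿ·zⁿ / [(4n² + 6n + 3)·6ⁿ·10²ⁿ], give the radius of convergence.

R = 75/16

The ratio of consecutive coefficients is [(4n² + 6n + 3)/(4(n+1)² + 6(n+1) + 3)] · 64·2/(6·100) → 16/75.
Hence the series converges for |z| < 1/(16/75) = 75/16, so the radius of convergence is 75/16.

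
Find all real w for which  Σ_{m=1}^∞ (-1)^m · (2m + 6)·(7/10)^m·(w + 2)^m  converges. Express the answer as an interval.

Apply the ratio test: |a_{m+1}| / |a_m| = [(2(m+1) + 6)/(2m + 6)] · 7/10, which tends to 7/10 as m → ∞.
Hence the series converges for |w + 2| < 1/(7/10) = 10/7, so the radius of convergence is 10/7.
Check w = -4/7: the terms do not tend to 0, so the series diverges.
At w = -24/7: the terms do not tend to 0, so the series diverges.

(-24/7, -4/7)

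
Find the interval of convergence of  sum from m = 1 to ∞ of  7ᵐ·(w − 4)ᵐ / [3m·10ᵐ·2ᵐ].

[8/7, 48/7)

Ratio test: |a_{m+1}/a_m| = [3m/3(m+1)] · 7/(10·2) → 7/20 as m → ∞.
Convergence for |w − 4| · 7/20 < 1, i.e. |w − 4| < 20/7. So R = 20/7.
Check w = 48/7: comparison with the harmonic series Σ 1/m shows the series diverges.
Endpoint w = 8/7: an alternating series whose terms decrease to 0 in absolute value, so it converges by the Leibniz criterion.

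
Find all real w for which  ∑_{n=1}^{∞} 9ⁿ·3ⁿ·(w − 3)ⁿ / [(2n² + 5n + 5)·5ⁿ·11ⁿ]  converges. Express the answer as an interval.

Apply the ratio test: |a_{n+1}| / |a_n| = [(2n² + 5n + 5)/(2(n+1)² + 5(n+1) + 5)] · 9·3/(5·11), which tends to 27/55 as n → ∞.
Thus R = 1/(27/55) = 55/27.
At w = 136/27: absolute convergence follows by limit comparison with Σ 1/n².
When w = 26/27, absolute convergence follows by limit comparison with Σ 1/n².

[26/27, 136/27]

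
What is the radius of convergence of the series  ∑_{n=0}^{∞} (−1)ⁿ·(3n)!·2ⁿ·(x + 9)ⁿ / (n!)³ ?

R = 1/54

Ratio test: |a_{n+1}/a_n| = (3n+1)·(3n+2)·(3n+3)/(n+1)³ · 2 → 54 as n → ∞.
Hence the series converges for |x + 9| < 1/(54) = 1/54, so the radius of convergence is 1/54.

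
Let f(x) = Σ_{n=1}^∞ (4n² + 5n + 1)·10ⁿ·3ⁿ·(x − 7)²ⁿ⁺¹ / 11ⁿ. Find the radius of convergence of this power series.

Ratio test: |a_{n+1}/a_n| = [(4(n+1)² + 5(n+1) + 1)/(4n² + 5n + 1)] · 10·3/11 → 30/11 as n → ∞.
Since the exponent of (x − 7) increases by 2 each term, convergence requires |x − 7|² < 11/30, hence R = √330/30.

R = √330/30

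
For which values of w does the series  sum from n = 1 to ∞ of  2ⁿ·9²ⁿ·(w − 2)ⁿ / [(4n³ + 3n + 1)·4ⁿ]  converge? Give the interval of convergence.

By the ratio test, |a_{n+1}/a_n| = [(4n³ + 3n + 1)/(4(n+1)³ + 3(n+1) + 1)] · 2·81/4 → 81/2.
Thus R = 1/(81/2) = 2/81.
Endpoint w = 164/81: absolute convergence follows by limit comparison with Σ 1/n³.
Endpoint w = 160/81: the series is dominated by a constant times Σ 1/n³, which converges (p = 3 > 1).

[160/81, 164/81]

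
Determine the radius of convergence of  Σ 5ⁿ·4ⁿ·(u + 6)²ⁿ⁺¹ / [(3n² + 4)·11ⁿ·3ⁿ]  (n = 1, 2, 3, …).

The ratio of consecutive coefficients is [(3n² + 4)/(3(n+1)² + 4)] · 5·4/(11·3) → 20/33.
Successive powers of (u + 6) differ by 2, so the series converges when |u + 6|² · 20/33 < 1, i.e. |u + 6| < √(33/20). So R = √165/10.

R = √165/10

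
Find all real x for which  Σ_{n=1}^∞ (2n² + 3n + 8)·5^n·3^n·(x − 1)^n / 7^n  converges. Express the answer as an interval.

Apply the ratio test: |a_{n+1}| / |a_n| = [(2(n+1)² + 3(n+1) + 8)/(2n² + 3n + 8)] · 5·3/7, which tends to 15/7 as n → ∞.
Hence the series converges for |x − 1| < 1/(15/7) = 7/15, so the radius of convergence is 7/15.
When x = 22/15, the n-th term does not approach 0; divergence by the term test.
Check x = 8/15: the n-th term does not approach 0; divergence by the term test.

(8/15, 22/15)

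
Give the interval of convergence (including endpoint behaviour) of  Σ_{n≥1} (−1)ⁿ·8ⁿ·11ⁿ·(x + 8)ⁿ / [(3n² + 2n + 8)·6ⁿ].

By the ratio test, |a_{n+1}/a_n| = [(3n² + 2n + 8)/(3(n+1)² + 2(n+1) + 8)] · 8·11/6 → 44/3.
The series converges when 44/3 · |x + 8| < 1, giving R = 3/44.
Endpoint x = -349/44: the series is dominated by a constant times Σ 1/n², which converges (p = 2 > 1).
Check x = -355/44: absolute convergence follows by limit comparison with Σ 1/n².

[-355/44, -349/44]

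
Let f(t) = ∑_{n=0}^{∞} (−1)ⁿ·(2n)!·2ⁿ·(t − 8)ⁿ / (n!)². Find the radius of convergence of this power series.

R = 1/8

Ratio test: |a_{n+1}/a_n| = (2n+1)·(2n+2)/(n+1)² · 2 → 8 as n → ∞.
Thus R = 1/(8) = 1/8.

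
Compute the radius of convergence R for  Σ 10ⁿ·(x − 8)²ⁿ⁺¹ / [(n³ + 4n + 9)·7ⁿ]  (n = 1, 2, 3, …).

R = √70/10

By the ratio test, |a_{n+1}/a_n| = [(n³ + 4n + 9)/((n+1)³ + 4(n+1) + 9)] · 10/7 → 10/7.
Writing y = (x − 8)², the series in y has radius 7/10, so |x − 8| < √(7/10) and R = √70/10.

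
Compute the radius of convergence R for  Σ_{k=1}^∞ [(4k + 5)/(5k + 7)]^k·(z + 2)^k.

R = 5/4

By the Cauchy root test, |a_k|^(1/k) = (4k + 5)/(5k + 7) → 4/5.
The series converges when 4/5 · |z + 2| < 1, giving R = 5/4.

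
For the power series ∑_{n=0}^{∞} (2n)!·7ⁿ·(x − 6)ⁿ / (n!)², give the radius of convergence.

R = 1/28

By the ratio test, |a_{n+1}/a_n| = (2n+1)·(2n+2)/(n+1)² · 7 → 28.
The series converges when 28 · |x − 6| < 1, giving R = 1/28.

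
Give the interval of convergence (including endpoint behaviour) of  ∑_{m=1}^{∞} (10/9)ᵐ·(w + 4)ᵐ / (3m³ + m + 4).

Ratio test: |a_{m+1}/a_m| = [(3m³ + m + 4)/(3(m+1)³ + (m+1) + 4)] · 10/9 → 10/9 as m → ∞.
Convergence for |w + 4| · 10/9 < 1, i.e. |w + 4| < 9/10. So R = 9/10.
At w = -31/10: the series is dominated by a constant times Σ 1/m³, which converges (p = 3 > 1).
At w = -49/10: the terms are on the order of 1/m³, so the series converges absolutely by comparison with the p-series (p = 3 > 1).

[-49/10, -31/10]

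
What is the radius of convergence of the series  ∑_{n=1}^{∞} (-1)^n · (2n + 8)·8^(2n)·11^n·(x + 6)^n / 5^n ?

Ratio test: |a_{n+1}/a_n| = [(2(n+1) + 8)/(2n + 8)] · 64·11/5 → 704/5 as n → ∞.
Thus R = 1/(704/5) = 5/704.

R = 5/704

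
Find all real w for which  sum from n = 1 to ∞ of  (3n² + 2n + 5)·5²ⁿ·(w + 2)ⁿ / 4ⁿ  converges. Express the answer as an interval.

The ratio of consecutive coefficients is [(3(n+1)² + 2(n+1) + 5)/(3n² + 2n + 5)] · 25/4 → 25/4.
The series converges when 25/4 · |w + 2| < 1, giving R = 4/25.
At w = -46/25: the n-th term does not approach 0; divergence by the term test.
At w = -54/25: the n-th term does not approach 0; divergence by the term test.

(-54/25, -46/25)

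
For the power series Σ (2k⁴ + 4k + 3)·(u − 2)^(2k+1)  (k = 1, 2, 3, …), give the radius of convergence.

R = 1

Apply the ratio test: |a_{k+1}| / |a_k| = (2(k+1)⁴ + 4(k+1) + 3)/(2k⁴ + 4k + 3), which tends to 1 as k → ∞.
Successive powers of (u − 2) differ by 2, so the series converges when |u − 2|² · 1 < 1, i.e. |u − 2| < √(1) = 1. So R = 1.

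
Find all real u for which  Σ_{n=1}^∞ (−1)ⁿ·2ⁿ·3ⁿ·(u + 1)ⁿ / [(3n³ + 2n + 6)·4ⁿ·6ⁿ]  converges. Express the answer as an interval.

The ratio of consecutive coefficients is [(3n³ + 2n + 6)/(3(n+1)³ + 2(n+1) + 6)] · 2·3/(4·6) → 1/4.
Convergence for |u + 1| · 1/4 < 1, i.e. |u + 1| < 4. So R = 4.
Check u = 3: the terms are on the order of 1/n³, so the series converges absolutely by comparison with the p-series (p = 3 > 1).
Endpoint u = -5: the terms are on the order of 1/n³, so the series converges absolutely by comparison with the p-series (p = 3 > 1).

[-5, 3]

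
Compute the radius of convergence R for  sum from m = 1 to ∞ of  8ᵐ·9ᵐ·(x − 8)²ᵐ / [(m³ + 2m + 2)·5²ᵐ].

R = 5√2/12

Apply the ratio test: |a_{m+1}| / |a_m| = [(m³ + 2m + 2)/((m+1)³ + 2(m+1) + 2)] · 8·9/25, which tends to 72/25 as m → ∞.
Successive powers of (x − 8) differ by 2, so the series converges when |x − 8|² · 72/25 < 1, i.e. |x − 8| < √(25/72). So R = 5√2/12.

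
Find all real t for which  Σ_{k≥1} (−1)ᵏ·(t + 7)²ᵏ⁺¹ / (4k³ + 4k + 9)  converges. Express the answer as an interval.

Ratio test: |a_{k+1}/a_k| = (4k³ + 4k + 9)/(4(k+1)³ + 4(k+1) + 9) → 1 as k → ∞.
Since the exponent of (t + 7) increases by 2 each term, convergence requires |t + 7|² < 1, hence R = 1.
Endpoint t = -6: the series is dominated by a constant times Σ 1/k³, which converges (p = 3 > 1).
When t = -8, the terms are on the order of 1/k³, so the series converges absolutely by comparison with the p-series (p = 3 > 1).

[-8, -6]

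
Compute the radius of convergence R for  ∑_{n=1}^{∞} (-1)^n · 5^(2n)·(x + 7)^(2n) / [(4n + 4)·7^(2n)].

R = 7/5

The ratio of consecutive coefficients is [(4n + 4)/(4(n+1) + 4)] · 25/49 → 25/49.
Writing y = (x + 7)², the series in y has radius 49/25, so |x + 7| < √(49/25) = 7/5 and R = 7/5.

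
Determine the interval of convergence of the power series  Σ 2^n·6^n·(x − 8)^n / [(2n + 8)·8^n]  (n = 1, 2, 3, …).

Apply the ratio test: |a_{n+1}| / |a_n| = [(2n + 8)/(2(n+1) + 8)] · 2·6/8, which tends to 3/2 as n → ∞.
The series converges when 3/2 · |x − 8| < 1, giving R = 2/3.
Endpoint x = 26/3: the terms behave like c/n; limit comparison with the harmonic series gives divergence.
At x = 22/3: an alternating series whose terms decrease to 0 in absolute value, so it converges by the Leibniz criterion.

[22/3, 26/3)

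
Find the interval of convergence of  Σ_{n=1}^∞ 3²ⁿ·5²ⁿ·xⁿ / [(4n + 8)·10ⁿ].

[-2/45, 2/45)

Apply the ratio test: |a_{n+1}| / |a_n| = [(4n + 8)/(4(n+1) + 8)] · 9·25/10, which tends to 45/2 as n → ∞.
Convergence for |x| · 45/2 < 1, i.e. |x| < 2/45. So R = 2/45.
Check x = 2/45: the terms behave like c/n; limit comparison with the harmonic series gives divergence.
When x = -2/45, the terms alternate in sign and decrease monotonically to 0 in absolute value (size ~ c/n), so the alternating series test gives convergence.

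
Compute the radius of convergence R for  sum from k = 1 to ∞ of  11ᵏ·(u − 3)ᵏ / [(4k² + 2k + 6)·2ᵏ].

R = 2/11

By the ratio test, |a_{k+1}/a_k| = [(4k² + 2k + 6)/(4(k+1)² + 2(k+1) + 6)] · 11/2 → 11/2.
Thus R = 1/(11/2) = 2/11.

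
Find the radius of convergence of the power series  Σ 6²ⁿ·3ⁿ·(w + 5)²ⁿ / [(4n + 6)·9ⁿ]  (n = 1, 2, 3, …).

R = √3/6

The ratio of consecutive coefficients is [(4n + 6)/(4(n+1) + 6)] · 36·3/9 → 12.
Successive powers of (w + 5) differ by 2, so the series converges when |w + 5|² · 12 < 1, i.e. |w + 5| < √(1/12). So R = √3/6.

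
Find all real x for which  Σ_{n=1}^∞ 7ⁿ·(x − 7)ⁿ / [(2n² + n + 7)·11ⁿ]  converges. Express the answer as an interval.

Ratio test: |a_{n+1}/a_n| = [(2n² + n + 7)/(2(n+1)² + (n+1) + 7)] · 7/11 → 7/11 as n → ∞.
Hence the series converges for |x − 7| < 1/(7/11) = 11/7, so the radius of convergence is 11/7.
When x = 60/7, the terms are on the order of 1/n², so the series converges absolutely by comparison with the p-series (p = 2 > 1).
Endpoint x = 38/7: absolute convergence follows by limit comparison with Σ 1/n².

[38/7, 60/7]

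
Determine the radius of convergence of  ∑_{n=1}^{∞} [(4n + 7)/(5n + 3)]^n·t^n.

R = 5/4

Root test: |a_n|^(1/n) = (4n + 7)/(5n + 3) → 4/5.
Thus R = 1/(4/5) = 5/4.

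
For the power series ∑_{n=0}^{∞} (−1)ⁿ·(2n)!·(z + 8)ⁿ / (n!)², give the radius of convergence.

By the ratio test, |a_{n+1}/a_n| = (2n+1)·(2n+2)/(n+1)² → 4.
Thus R = 1/(4) = 1/4.

R = 1/4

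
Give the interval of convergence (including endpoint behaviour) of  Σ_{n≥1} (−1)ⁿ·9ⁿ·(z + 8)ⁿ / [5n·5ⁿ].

(-77/9, -67/9]

Apply the ratio test: |a_{n+1}| / |a_n| = [5n/5(n+1)] · 9/5, which tends to 9/5 as n → ∞.
Hence the series converges for |z + 8| < 1/(9/5) = 5/9, so the radius of convergence is 5/9.
Endpoint z = -67/9: an alternating series whose terms decrease to 0 in absolute value, so it converges by the Leibniz criterion.
When z = -77/9, the terms are asymptotic to a nonzero constant times 1/n, so the series diverges by limit comparison with Σ 1/n.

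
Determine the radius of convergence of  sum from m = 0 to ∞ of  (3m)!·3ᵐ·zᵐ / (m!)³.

Apply the ratio test: |a_{m+1}| / |a_m| = (3m+1)·(3m+2)·(3m+3)/(m+1)³ · 3, which tends to 81 as m → ∞.
Hence the series converges for |z| < 1/(81) = 1/81, so the radius of convergence is 1/81.

R = 1/81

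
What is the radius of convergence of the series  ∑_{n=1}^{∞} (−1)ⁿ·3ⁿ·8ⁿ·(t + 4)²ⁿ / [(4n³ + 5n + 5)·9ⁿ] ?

R = √6/4

Apply the ratio test: |a_{n+1}| / |a_n| = [(4n³ + 5n + 5)/(4(n+1)³ + 5(n+1) + 5)] · 3·8/9, which tends to 8/3 as n → ∞.
Successive powers of (t + 4) differ by 2, so the series converges when |t + 4|² · 8/3 < 1, i.e. |t + 4| < √(3/8). So R = √6/4.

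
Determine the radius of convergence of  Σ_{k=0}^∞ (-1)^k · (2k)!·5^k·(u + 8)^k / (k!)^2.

By the ratio test, |a_{k+1}/a_k| = (2k+1)·(2k+2)/(k+1)² · 5 → 20.
Hence the series converges for |u + 8| < 1/(20) = 1/20, so the radius of convergence is 1/20.

R = 1/20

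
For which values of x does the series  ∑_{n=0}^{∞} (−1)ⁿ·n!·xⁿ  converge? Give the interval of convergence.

Apply the ratio test: |a_{n+1}| / |a_n| = (n+1), which tends to ∞ as n → ∞.
Since the ratio → ∞, the series diverges for every x ≠ 0, and R = 0.

{0}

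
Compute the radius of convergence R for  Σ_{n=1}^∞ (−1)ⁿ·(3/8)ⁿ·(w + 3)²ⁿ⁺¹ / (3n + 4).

R = 2√6/3

The ratio of consecutive coefficients is [(3n + 4)/(3(n+1) + 4)] · 3/8 → 3/8.
Successive powers of (w + 3) differ by 2, so the series converges when |w + 3|² · 3/8 < 1, i.e. |w + 3| < √(8/3). So R = 2√6/3.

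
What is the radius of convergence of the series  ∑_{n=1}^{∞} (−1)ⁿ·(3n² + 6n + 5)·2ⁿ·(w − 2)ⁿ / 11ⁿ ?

R = 11/2

Ratio test: |a_{n+1}/a_n| = [(3(n+1)² + 6(n+1) + 5)/(3n² + 6n + 5)] · 2/11 → 2/11 as n → ∞.
Convergence for |w − 2| · 2/11 < 1, i.e. |w − 2| < 11/2. So R = 11/2.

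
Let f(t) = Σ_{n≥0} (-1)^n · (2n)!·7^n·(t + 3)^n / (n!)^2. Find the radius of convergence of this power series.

The ratio of consecutive coefficients is (2n+1)·(2n+2)/(n+1)² · 7 → 28.
Thus R = 1/(28) = 1/28.

R = 1/28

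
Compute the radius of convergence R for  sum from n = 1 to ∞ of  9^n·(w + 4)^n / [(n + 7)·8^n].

By the ratio test, |a_{n+1}/a_n| = [(n + 7)/((n+1) + 7)] · 9/8 → 9/8.
Convergence for |w + 4| · 9/8 < 1, i.e. |w + 4| < 8/9. So R = 8/9.

R = 8/9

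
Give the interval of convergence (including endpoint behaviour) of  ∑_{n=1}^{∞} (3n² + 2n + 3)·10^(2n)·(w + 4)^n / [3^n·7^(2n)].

(-547/100, -253/100)

Apply the ratio test: |a_{n+1}| / |a_n| = [(3(n+1)² + 2(n+1) + 3)/(3n² + 2n + 3)] · 100/(3·49), which tends to 100/147 as n → ∞.
The series converges when 100/147 · |w + 4| < 1, giving R = 147/100.
Endpoint w = -253/100: the terms do not tend to 0, so the series diverges.
Endpoint w = -547/100: the terms have absolute value of order n², which does not tend to 0, so the series diverges by the divergence test.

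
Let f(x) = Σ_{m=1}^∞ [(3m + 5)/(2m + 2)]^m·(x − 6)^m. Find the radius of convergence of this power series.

R = 2/3

Applying the root test, |a_m|^(1/m) = (3m + 5)/(2m + 2) → 3/2.
The series converges when 3/2 · |x − 6| < 1, giving R = 2/3.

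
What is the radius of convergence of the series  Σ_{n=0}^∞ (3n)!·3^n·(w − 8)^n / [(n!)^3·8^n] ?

R = 8/81

The ratio of consecutive coefficients is (3n+1)·(3n+2)·(3n+3)/(n+1)³ · 3/8 → 81/8.
The series converges when 81/8 · |w − 8| < 1, giving R = 8/81.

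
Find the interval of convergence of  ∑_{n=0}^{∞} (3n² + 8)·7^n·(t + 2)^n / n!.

(−∞, ∞)

The ratio of consecutive coefficients is (3(n+1)² + 8)/(3n² + 8) · 7 · 1/(n+1) → 0.
The limit is 0, so the series converges for all t; R = ∞.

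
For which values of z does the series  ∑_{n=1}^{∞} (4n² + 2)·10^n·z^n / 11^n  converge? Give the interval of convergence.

The ratio of consecutive coefficients is [(4(n+1)² + 2)/(4n² + 2)] · 10/11 → 10/11.
The series converges when 10/11 · |z| < 1, giving R = 11/10.
When z = 11/10, the n-th term does not approach 0; divergence by the term test.
Check z = -11/10: the terms do not tend to 0, so the series diverges.

(-11/10, 11/10)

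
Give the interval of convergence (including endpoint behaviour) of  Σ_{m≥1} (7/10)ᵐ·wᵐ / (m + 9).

Apply the ratio test: |a_{m+1}| / |a_m| = [(m + 9)/((m+1) + 9)] · 7/10, which tends to 7/10 as m → ∞.
The series converges when 7/10 · |w| < 1, giving R = 10/7.
When w = 10/7, comparison with the harmonic series Σ 1/m shows the series diverges.
At w = -10/7: an alternating series whose terms decrease to 0 in absolute value, so it converges by the Leibniz criterion.

[-10/7, 10/7)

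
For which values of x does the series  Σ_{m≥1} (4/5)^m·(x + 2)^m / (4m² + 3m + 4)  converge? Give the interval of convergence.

[-13/4, -3/4]

Ratio test: |a_{m+1}/a_m| = [(4m² + 3m + 4)/(4(m+1)² + 3(m+1) + 4)] · 4/5 → 4/5 as m → ∞.
Thus R = 1/(4/5) = 5/4.
Endpoint x = -3/4: the series is dominated by a constant times Σ 1/m², which converges (p = 2 > 1).
Endpoint x = -13/4: the terms are on the order of 1/m², so the series converges absolutely by comparison with the p-series (p = 2 > 1).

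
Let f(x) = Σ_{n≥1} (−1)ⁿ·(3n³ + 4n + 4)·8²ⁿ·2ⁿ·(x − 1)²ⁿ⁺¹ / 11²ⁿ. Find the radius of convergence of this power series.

By the ratio test, |a_{n+1}/a_n| = [(3(n+1)³ + 4(n+1) + 4)/(3n³ + 4n + 4)] · 64·2/121 → 128/121.
Successive powers of (x − 1) differ by 2, so the series converges when |x − 1|² · 128/121 < 1, i.e. |x − 1| < √(121/128). So R = 11√2/16.

R = 11√2/16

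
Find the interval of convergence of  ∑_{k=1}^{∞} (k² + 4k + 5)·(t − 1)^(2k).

(0, 2)

The ratio of consecutive coefficients is ((k+1)² + 4(k+1) + 5)/(k² + 4k + 5) → 1.
Writing y = (t − 1)², the series in y has radius 1, so |t − 1| < √(1) = 1 and R = 1.
At t = 2: the terms have absolute value of order k², which does not tend to 0, so the series diverges by the divergence test.
At t = 0: the terms do not tend to 0, so the series diverges.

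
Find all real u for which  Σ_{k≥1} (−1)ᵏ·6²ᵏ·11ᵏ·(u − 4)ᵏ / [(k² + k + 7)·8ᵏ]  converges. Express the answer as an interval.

Apply the ratio test: |a_{k+1}| / |a_k| = [(k² + k + 7)/((k+1)² + (k+1) + 7)] · 36·11/8, which tends to 99/2 as k → ∞.
The series converges when 99/2 · |u − 4| < 1, giving R = 2/99.
Endpoint u = 398/99: the terms are on the order of 1/k², so the series converges absolutely by comparison with the p-series (p = 2 > 1).
When u = 394/99, the series is dominated by a constant times Σ 1/k², which converges (p = 2 > 1).

[394/99, 398/99]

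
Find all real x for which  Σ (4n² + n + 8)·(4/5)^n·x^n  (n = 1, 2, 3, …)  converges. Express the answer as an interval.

The ratio of consecutive coefficients is [(4(n+1)² + (n+1) + 8)/(4n² + n + 8)] · 4/5 → 4/5.
Convergence for |x| · 4/5 < 1, i.e. |x| < 5/4. So R = 5/4.
Check x = 5/4: the n-th term does not approach 0; divergence by the term test.
Endpoint x = -5/4: the n-th term does not approach 0; divergence by the term test.

(-5/4, 5/4)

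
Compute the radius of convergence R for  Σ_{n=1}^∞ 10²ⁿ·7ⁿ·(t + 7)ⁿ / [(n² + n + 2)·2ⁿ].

By the ratio test, |a_{n+1}/a_n| = [(n² + n + 2)/((n+1)² + (n+1) + 2)] · 100·7/2 → 350.
Thus R = 1/(350) = 1/350.

R = 1/350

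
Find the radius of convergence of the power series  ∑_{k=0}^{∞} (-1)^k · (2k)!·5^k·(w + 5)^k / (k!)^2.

Ratio test: |a_{k+1}/a_k| = (2k+1)·(2k+2)/(k+1)² · 5 → 20 as k → ∞.
Thus R = 1/(20) = 1/20.

R = 1/20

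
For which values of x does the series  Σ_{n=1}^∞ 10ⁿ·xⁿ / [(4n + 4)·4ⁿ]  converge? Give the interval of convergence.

The ratio of consecutive coefficients is [(4n + 4)/(4(n+1) + 4)] · 10/4 → 5/2.
Convergence for |x| · 5/2 < 1, i.e. |x| < 2/5. So R = 2/5.
At x = 2/5: the terms behave like c/n; limit comparison with the harmonic series gives divergence.
When x = -2/5, an alternating series whose terms decrease to 0 in absolute value, so it converges by the Leibniz criterion.

[-2/5, 2/5)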